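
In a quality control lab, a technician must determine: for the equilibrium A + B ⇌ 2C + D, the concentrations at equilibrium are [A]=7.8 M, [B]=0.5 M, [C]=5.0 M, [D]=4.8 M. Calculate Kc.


Kc = [C]^2[D]/([A][B])
= (5.0^2 × 4.8^1)/(7.8^1 × 0.5^1)
= 120/3.9
= 30.77

30.77


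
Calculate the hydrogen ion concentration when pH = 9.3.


[H+] = 10^(-pH) = 10^(-9.3)
= 5.01×10^-10 M

5.01×10^-10 M


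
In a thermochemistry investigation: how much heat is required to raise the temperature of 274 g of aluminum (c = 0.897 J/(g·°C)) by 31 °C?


q = mcΔT = 274 × 0.897 × 31
= 7619.12 J

7619.12 J


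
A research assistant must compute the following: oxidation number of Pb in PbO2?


x + 2(-2) = 0, so x = +4
Oxidation number: +4

+4


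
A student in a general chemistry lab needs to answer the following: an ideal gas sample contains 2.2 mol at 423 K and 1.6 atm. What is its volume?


PV = nRT  (R = 0.08206 L·atm/(mol·K))
V = nRT/P = 2.2×0.08206×423/1.6
= 47.728 L

47.728 L


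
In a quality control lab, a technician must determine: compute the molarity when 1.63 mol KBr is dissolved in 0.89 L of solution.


M = n/V = 1.63/0.89 = 1.831 mol/L

1.831 M


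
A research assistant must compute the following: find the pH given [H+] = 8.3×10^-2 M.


pH = -log10([H+]) = -log10(8.3×10^-2)
= 2 - log10(8.3)
= 2 - 0.92
= 1.08

1.08


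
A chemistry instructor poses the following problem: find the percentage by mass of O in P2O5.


M(P2O5) = 2×30.97 + 5×16.0 = 141.94 g/mol
Mass of O = 5 × 16.0 = 80.00 g/mol
% O = 80.00/141.94 × 100 = 56.36%

56.36%


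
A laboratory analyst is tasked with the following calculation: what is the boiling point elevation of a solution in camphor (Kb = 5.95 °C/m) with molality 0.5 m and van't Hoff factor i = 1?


ΔTb = Kb × m × i
= 5.95 × 0.5 × 1
= 2.975 °C

2.975 °C


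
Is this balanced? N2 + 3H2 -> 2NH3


Equation: N2 + 3H2 -> 2NH3
Check atoms: H: 6=6, N: 2=2
Balanced

Yes, balanced


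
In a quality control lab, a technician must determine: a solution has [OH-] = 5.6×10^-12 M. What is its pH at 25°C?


pOH = -log10([OH-]) = -log10(5.6×10^-12)
= 12 - log10(5.6) = 11.25
pH = 14 - pOH = 14 - 11.25 = 2.75

2.75


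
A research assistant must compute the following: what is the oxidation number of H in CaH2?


H with a metal (hydride): -1
Oxidation number: -1

-1


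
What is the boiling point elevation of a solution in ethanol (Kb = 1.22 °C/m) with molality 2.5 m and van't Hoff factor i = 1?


ΔTb = Kb × m × i
= 1.22 × 2.5 × 1
= 3.05 °C

3.05 °C


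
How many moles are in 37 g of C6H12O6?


M(C6H12O6) = 180.16 g/mol
n = mass/M = 37/180.16 = 0.2054 mol

0.2054 mol


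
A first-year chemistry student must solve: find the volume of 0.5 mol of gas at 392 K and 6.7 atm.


PV = nRT  (R = 0.08206 L·atm/(mol·K))
V = nRT/P = 0.5×0.08206×392/6.7
= 2.401 L

2.401 L


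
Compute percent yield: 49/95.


% yield = actual/theoretical × 100
= 49/95 × 100
= 51.58%

51.58%


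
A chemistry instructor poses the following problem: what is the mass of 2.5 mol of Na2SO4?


M(Na2SO4) = 142.05 g/mol
mass = n × M = 2.5 × 142.05 = 355.13 g

355.13 g


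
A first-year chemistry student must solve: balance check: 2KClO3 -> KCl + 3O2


Equation: 2KClO3 -> KCl + 3O2
Check atoms: Cl: 2≠1, K: 2≠1, O: 6=6
Not balanced

No, not balanced


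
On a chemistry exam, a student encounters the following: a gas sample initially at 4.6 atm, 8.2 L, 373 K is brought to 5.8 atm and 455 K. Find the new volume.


P1V1/T1 = P2V2/T2
V2 = P1V1T2/(T1P2)
= 4.6×8.2×455/(373×5.8)
= 7.933 L

7.933 L


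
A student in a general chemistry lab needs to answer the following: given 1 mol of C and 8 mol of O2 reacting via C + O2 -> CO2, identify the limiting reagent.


Mole ratio available / coefficient:
  C: 1/1 = 1.000
  O2: 8/1 = 8.000
Smaller ratio is limiting.

C


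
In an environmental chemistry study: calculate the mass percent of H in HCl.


M(HCl) = 1×1.008 + 1×35.45 = 36.458 g/mol
Mass of H = 1 × 1.008 = 1.008 g/mol
% H = 1.008/36.458 × 100 = 2.76%

2.76%


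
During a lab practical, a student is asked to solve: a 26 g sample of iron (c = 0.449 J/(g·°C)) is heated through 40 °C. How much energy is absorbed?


q = mcΔT = 26 × 0.449 × 40
= 466.96 J

466.96 J


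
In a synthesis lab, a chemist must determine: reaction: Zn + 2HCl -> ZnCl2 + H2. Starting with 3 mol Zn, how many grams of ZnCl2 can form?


Mole ratio ZnCl2:Zn = 1:1
n(ZnCl2) = 3 × 1/1 = 3.000 mol
mass = 3.000 × 136.28 = 408.84 g

408.84 g


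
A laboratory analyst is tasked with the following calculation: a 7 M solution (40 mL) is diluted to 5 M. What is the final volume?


C1V1 = C2V2
7 × 40 = 5 × V2
V2 = 280/5 = 56.0 mL

56.0 mL


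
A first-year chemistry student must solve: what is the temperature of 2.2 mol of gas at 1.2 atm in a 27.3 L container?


PV = nRT  (R = 0.08206 L·atm/(mol·K))
T = PV/(nR) = 1.2×27.3/(2.2×0.08206)
= 32.76/0.180532
= 181.46 K

181.46 K


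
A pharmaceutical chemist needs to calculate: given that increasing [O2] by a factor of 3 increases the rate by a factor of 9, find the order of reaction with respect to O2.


rate ∝ [O2]^n
3^n = 9 → n = 2
Order in O2: 2

2


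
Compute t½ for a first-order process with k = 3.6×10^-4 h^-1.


t½ = ln2/k = 0.693147/(3.6×10^-4 h^-1)
= 1925 h

1925 h


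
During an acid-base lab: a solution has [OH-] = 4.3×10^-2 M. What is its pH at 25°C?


pOH = -log10([OH-]) = -log10(4.3×10^-2)
= 2 - log10(4.3) = 1.37
pH = 14 - pOH = 14 - 1.37 = 12.63

12.63


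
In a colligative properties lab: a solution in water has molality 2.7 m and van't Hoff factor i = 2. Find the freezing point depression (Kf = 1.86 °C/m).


ΔTf = Kf × m × i
= 1.86 × 2.7 × 2
= 10.044 °C

10.044 °C


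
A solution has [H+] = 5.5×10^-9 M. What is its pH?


pH = -log10([H+]) = -log10(5.5×10^-9)
= 9 - log10(5.5)
= 9 - 0.74
= 8.26

8.26


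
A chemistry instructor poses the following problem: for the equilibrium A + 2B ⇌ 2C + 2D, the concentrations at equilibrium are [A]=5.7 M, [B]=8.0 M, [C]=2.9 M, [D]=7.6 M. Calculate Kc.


Kc = [C]^2[D]^2/([A][B]^2)
= (2.9^2 × 7.6^2)/(5.7^1 × 8.0^2)
= 485.7616/364.8
= 1.332

1.332


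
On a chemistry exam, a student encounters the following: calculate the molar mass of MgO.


M(MgO) = 1×24.31 + 1×16.0
= 24.31 + 16.0
= 40.31 g/mol

40.31 g/mol


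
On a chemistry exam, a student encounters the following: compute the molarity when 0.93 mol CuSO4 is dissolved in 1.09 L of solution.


M = n/V = 0.93/1.09 = 0.853 mol/L

0.853 M


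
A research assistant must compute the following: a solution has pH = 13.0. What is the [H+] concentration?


[H+] = 10^(-pH) = 10^(-13.0)
= 1.0×10^-13 M

1.0×10^-13 M


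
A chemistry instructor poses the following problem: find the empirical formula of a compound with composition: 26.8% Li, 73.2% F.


Assume 100 g sample. Moles of each element:
  Li: 26.8/6.94 = 3.862 mol
  F: 73.2/19.0 = 3.853 mol
Divide by smallest (3.853):
  Li: 3.862/3.853 = 1.0
  F: 3.853/3.853 = 1.0
Empirical formula: LiF

LiF


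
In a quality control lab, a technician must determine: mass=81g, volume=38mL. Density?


ρ = mass/volume
= 81/38
= 2.132 g/mL

2.132 g/mL


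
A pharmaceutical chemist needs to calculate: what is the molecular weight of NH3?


M(NH3) = 1×14.01 + 3×1.008
= 14.01 + 3.02
= 17.03 g/mol

17.03 g/mol


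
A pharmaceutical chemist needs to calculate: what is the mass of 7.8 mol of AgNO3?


M(AgNO3) = 169.88 g/mol
mass = n × M = 7.8 × 169.88 = 1325.06 g

1325.06 g


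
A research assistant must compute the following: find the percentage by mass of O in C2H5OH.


M(C2H5OH) = 2×12.01 + 6×1.008 + 1×16.0 = 46.068 g/mol
Mass of O = 1 × 16.0 = 16.00 g/mol
% O = 16.00/46.068 × 100 = 34.73%

34.73%


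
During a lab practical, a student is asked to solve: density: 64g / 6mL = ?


ρ = mass/volume
= 64/6
= 10.667 g/mL

10.667 g/mL


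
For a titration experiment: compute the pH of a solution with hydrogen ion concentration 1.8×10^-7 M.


pH = -log10([H+]) = -log10(1.8×10^-7)
= 7 - log10(1.8)
= 7 - 0.26
= 6.74

6.74


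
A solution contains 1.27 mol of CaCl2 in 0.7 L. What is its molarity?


M = n/V = 1.27/0.7 = 1.814 mol/L

1.814 M


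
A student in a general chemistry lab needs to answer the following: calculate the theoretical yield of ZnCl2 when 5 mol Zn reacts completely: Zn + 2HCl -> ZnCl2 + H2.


Mole ratio ZnCl2:Zn = 1:1
n(ZnCl2) = 5 × 1/1 = 5.000 mol
mass = 5.000 × 136.28 = 681.4 g

681.4 g


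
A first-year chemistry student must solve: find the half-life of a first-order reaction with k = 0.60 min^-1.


t½ = ln2/k = 0.693147/(0.60 min^-1)
= 1.155 min

1.155 min


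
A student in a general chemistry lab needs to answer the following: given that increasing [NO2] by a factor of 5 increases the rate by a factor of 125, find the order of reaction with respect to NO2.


rate ∝ [NO2]^n
5^n = 125 → n = 3
Order in NO2: 3

3


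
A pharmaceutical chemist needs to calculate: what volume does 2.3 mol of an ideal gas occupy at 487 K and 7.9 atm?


PV = nRT  (R = 0.08206 L·atm/(mol·K))
V = nRT/P = 2.3×0.08206×487/7.9
= 11.635 L

11.635 L


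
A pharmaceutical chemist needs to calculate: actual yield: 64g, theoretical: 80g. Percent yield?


% yield = actual/theoretical × 100
= 64/80 × 100
= 80.0%

80.0%


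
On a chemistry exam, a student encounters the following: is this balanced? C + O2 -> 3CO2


Equation: C + O2 -> 3CO2
Check atoms: C: 1≠3, O: 2≠6
Not balanced

No, not balanced


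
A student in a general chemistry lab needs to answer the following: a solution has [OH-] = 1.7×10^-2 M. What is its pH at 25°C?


pOH = -log10([OH-]) = -log10(1.7×10^-2)
= 2 - log10(1.7) = 1.77
pH = 14 - pOH = 14 - 1.77 = 12.23

12.23


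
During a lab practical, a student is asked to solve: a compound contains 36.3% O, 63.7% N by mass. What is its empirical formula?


Assume 100 g sample. Moles of each element:
  O: 36.3/16.0 = 2.269 mol
  N: 63.7/14.01 = 4.547 mol
Divide by smallest (2.269):
  O: 2.269/2.269 = 1.0
  N: 4.547/2.269 = 2.0
Empirical formula: N2O

N2O


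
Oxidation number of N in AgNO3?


(+1) + x + 3(-2) = 0, so x = +5
Oxidation number: +5

+5


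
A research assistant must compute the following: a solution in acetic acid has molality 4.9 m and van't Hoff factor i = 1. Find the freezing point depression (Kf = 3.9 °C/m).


ΔTf = Kf × m × i
= 3.9 × 4.9 × 1
= 19.11 °C

19.11 °C


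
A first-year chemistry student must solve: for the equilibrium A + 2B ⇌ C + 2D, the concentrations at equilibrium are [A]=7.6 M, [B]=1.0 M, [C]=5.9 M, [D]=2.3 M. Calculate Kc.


Kc = [C][D]^2/([A][B]^2)
= (5.9^1 × 2.3^2)/(7.6^1 × 1.0^2)
= 31.211/7.6
= 4.107

4.107


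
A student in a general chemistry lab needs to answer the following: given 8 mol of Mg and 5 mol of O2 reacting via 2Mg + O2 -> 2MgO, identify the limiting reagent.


Mole ratio available / coefficient:
  Mg: 8/2 = 4.000
  O2: 5/1 = 5.000
Smaller ratio is limiting.

Mg


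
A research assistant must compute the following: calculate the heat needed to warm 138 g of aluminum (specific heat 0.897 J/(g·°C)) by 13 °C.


q = mcΔT = 138 × 0.897 × 13
= 1609.22 J

1609.22 J


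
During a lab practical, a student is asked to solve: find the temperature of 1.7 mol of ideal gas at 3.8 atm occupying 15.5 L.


PV = nRT  (R = 0.08206 L·atm/(mol·K))
T = PV/(nR) = 3.8×15.5/(1.7×0.08206)
= 58.90/0.139502
= 422.22 K

422.22 K


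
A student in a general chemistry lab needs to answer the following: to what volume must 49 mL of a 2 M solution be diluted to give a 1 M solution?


C1V1 = C2V2
2 × 49 = 1 × V2
V2 = 98/1 = 98.0 mL

98.0 mL


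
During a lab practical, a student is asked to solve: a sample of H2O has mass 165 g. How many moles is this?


M(H2O) = 18.02 g/mol
n = mass/M = 165/18.02 = 9.1565 mol

9.1565 mol


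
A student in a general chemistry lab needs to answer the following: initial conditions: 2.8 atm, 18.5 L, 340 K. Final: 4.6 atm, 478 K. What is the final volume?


P1V1/T1 = P2V2/T2
V2 = P1V1T2/(T1P2)
= 2.8×18.5×478/(340×4.6)
= 15.831 L

15.831 L


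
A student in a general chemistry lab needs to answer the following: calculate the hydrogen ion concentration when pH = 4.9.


[H+] = 10^(-pH) = 10^(-4.9)
= 1.26×10^-5 M

1.26×10^-5 M


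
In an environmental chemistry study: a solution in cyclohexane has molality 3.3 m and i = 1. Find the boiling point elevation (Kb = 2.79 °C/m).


ΔTb = Kb × m × i
= 2.79 × 3.3 × 1
= 9.207 °C

9.207 °C


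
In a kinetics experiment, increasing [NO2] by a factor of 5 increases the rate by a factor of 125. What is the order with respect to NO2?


rate ∝ [NO2]^n
5^n = 125 → n = 3
Order in NO2: 3

3


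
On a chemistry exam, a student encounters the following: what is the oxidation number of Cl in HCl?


halide: -1
Oxidation number: -1

-1


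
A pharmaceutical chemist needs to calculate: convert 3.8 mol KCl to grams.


M(KCl) = 74.55 g/mol
mass = n × M = 3.8 × 74.55 = 283.29 g

283.29 g


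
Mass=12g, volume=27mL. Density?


ρ = mass/volume
= 12/27
= 0.444 g/mL

0.444 g/mL


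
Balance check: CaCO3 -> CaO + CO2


Equation: CaCO3 -> CaO + CO2
Check atoms: C: 1=1, Ca: 1=1, O: 3=3
Balanced

Yes, balanced


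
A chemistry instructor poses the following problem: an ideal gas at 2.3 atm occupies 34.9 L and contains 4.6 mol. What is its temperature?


PV = nRT  (R = 0.08206 L·atm/(mol·K))
T = PV/(nR) = 2.3×34.9/(4.6×0.08206)
= 80.27/0.377476
= 212.65 K

212.65 K


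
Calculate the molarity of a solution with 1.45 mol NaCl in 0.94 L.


M = n/V = 1.45/0.94 = 1.543 mol/L

1.543 M


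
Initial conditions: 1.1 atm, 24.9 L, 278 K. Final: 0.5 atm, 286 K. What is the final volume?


P1V1/T1 = P2V2/T2
V2 = P1V1T2/(T1P2)
= 1.1×24.9×286/(278×0.5)
= 56.356 L

56.356 L


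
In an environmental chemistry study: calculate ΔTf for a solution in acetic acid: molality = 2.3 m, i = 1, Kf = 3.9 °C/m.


ΔTf = Kf × m × i
= 3.9 × 2.3 × 1
= 8.97 °C

8.97 °C


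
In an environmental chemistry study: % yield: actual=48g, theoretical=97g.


% yield = actual/theoretical × 100
= 48/97 × 100
= 49.48%

49.48%


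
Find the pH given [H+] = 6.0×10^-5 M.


pH = -log10([H+]) = -log10(6.0×10^-5)
= 5 - log10(6.0)
= 5 - 0.78
= 4.22

4.22


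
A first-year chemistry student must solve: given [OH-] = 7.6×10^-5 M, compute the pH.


pOH = -log10([OH-]) = -log10(7.6×10^-5)
= 5 - log10(7.6) = 4.12
pH = 14 - pOH = 14 - 4.12 = 9.88

9.88


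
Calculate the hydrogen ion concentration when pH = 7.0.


[H+] = 10^(-pH) = 10^(-7.0)
= 1.0×10^-7 M

1.0×10^-7 M


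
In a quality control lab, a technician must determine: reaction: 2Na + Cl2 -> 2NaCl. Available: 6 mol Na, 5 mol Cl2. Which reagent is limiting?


Mole ratio available / coefficient:
  Na: 6/2 = 3.000
  Cl2: 5/1 = 5.000
Smaller ratio is limiting.

Na


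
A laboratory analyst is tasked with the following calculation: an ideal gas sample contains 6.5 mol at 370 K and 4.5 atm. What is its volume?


PV = nRT  (R = 0.08206 L·atm/(mol·K))
V = nRT/P = 6.5×0.08206×370/4.5
= 43.857 L

43.857 L


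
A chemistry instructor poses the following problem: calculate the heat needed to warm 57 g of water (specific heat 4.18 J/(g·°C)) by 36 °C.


q = mcΔT = 57 × 4.18 × 36
= 8577.36 J

8577.36 J


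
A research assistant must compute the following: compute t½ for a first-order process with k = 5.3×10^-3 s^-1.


t½ = ln2/k = 0.693147/(5.3×10^-3 s^-1)
= 130.8 s

130.8 s


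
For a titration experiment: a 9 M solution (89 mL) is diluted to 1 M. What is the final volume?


C1V1 = C2V2
9 × 89 = 1 × V2
V2 = 801/1 = 801.0 mL

801.0 mL


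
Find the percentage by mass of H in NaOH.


M(NaOH) = 1×22.99 + 1×16.0 + 1×1.008 = 39.998 g/mol
Mass of H = 1 × 1.008 = 1.008 g/mol
% H = 1.008/39.998 × 100 = 2.52%

2.52%


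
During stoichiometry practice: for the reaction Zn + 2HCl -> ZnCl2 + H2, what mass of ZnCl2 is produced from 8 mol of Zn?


Mole ratio ZnCl2:Zn = 1:1
n(ZnCl2) = 8 × 1/1 = 8.000 mol
mass = 8.000 × 136.28 = 1090.24 g

1090.24 g


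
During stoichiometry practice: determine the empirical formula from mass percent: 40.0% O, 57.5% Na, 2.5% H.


Assume 100 g sample. Moles of each element:
  O: 40.0/16.0 = 2.5 mol
  Na: 57.5/22.99 = 2.501 mol
  H: 2.5/1.008 = 2.48 mol
Divide by smallest (2.48):
  O: 2.5/2.48 = 1.01
  Na: 2.501/2.48 = 1.01
  H: 2.48/2.48 = 1.0
Empirical formula: NaOH

NaOH


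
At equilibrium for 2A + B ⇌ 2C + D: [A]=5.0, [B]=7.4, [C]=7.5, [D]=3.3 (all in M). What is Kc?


Kc = [C]^2[D]/([A]^2[B])
= (7.5^2 × 3.3^1)/(5.0^2 × 7.4^1)
= 185.625/185
= 1.003

1.003


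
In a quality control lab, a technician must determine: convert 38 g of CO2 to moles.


M(CO2) = 44.01 g/mol
n = mass/M = 38/44.01 = 0.8634 mol

0.8634 mol


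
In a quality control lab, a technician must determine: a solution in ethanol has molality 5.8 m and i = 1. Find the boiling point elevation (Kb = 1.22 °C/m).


ΔTb = Kb × m × i
= 1.22 × 5.8 × 1
= 7.076 °C

7.076 °C


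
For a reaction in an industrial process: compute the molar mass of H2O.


M(H2O) = 2×1.008 + 1×16.0
= 2.02 + 16.0
= 18.02 g/mol

18.02 g/mol


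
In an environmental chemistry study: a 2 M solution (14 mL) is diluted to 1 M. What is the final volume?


C1V1 = C2V2
2 × 14 = 1 × V2
V2 = 28/1 = 28.0 mL

28.0 mL


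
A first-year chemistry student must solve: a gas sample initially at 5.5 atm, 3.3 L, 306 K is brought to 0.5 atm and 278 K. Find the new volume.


P1V1/T1 = P2V2/T2
V2 = P1V1T2/(T1P2)
= 5.5×3.3×278/(306×0.5)
= 32.978 L

32.978 L


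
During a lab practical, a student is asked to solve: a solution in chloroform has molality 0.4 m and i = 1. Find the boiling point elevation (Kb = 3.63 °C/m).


ΔTb = Kb × m × i
= 3.63 × 0.4 × 1
= 1.452 °C

1.452 °C


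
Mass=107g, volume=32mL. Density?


ρ = mass/volume
= 107/32
= 3.344 g/mL

3.344 g/mL


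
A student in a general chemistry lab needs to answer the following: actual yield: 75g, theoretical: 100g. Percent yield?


% yield = actual/theoretical × 100
= 75/100 × 100
= 75.0%

75.0%


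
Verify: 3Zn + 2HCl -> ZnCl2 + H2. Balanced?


Equation: 3Zn + 2HCl -> ZnCl2 + H2
Check atoms: Cl: 2=2, H: 2=2, Zn: 3≠1
Not balanced

No, not balanced


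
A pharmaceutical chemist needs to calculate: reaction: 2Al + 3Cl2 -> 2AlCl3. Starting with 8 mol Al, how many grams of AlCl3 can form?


Mole ratio AlCl3:Al = 2:2
n(AlCl3) = 8 × 2/2 = 8.000 mol
mass = 8.000 × 133.33 = 1066.64 g

1066.64 g


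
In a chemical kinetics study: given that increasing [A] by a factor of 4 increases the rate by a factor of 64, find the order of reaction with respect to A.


rate ∝ [A]^n
4^n = 64 → n = 3
Order in A: 3

3


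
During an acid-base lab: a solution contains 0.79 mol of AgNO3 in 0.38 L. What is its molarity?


M = n/V = 0.79/0.38 = 2.079 mol/L

2.079 M


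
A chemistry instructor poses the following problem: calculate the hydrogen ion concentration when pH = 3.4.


[H+] = 10^(-pH) = 10^(-3.4)
= 3.98×10^-4 M

3.98×10^-4 M


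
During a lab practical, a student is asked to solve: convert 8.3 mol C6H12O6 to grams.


M(C6H12O6) = 180.16 g/mol
mass = n × M = 8.3 × 180.16 = 1495.33 g

1495.33 g


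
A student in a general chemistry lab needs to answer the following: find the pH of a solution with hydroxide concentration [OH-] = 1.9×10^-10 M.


pOH = -log10([OH-]) = -log10(1.9×10^-10)
= 10 - log10(1.9) = 9.72
pH = 14 - pOH = 14 - 9.72 = 4.28

4.28


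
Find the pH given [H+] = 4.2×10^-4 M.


pH = -log10([H+]) = -log10(4.2×10^-4)
= 4 - log10(4.2)
= 4 - 0.62
= 3.38

3.38


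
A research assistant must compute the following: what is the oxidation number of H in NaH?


H with a metal (hydride): -1
Oxidation number: -1

-1


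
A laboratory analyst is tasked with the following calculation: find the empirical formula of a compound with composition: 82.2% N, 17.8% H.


Assume 100 g sample. Moles of each element:
  N: 82.2/14.01 = 5.867 mol
  H: 17.8/1.008 = 17.659 mol
Divide by smallest (5.867):
  N: 5.867/5.867 = 1.0
  H: 17.659/5.867 = 3.01
Empirical formula: NH3

NH3


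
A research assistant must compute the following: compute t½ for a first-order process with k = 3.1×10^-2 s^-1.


t½ = ln2/k = 0.693147/(3.1×10^-2 s^-1)
= 22.36 s

22.36 s


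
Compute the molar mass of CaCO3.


M(CaCO3) = 1×40.08 + 1×12.01 + 3×16.0
= 40.08 + 12.01 + 48.0
= 100.09 g/mol

100.09 g/mol


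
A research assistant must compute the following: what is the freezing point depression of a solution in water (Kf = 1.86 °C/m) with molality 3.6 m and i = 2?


ΔTf = Kf × m × i
= 1.86 × 3.6 × 2
= 13.392 °C

13.392 °C


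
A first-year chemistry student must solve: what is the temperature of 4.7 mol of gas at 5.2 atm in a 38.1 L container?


PV = nRT  (R = 0.08206 L·atm/(mol·K))
T = PV/(nR) = 5.2×38.1/(4.7×0.08206)
= 198.12/0.385682
= 513.69 K

513.69 K


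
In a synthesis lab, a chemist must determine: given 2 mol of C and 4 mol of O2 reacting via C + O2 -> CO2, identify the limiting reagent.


Mole ratio available / coefficient:
  C: 2/1 = 2.000
  O2: 4/1 = 4.000
Smaller ratio is limiting.

C


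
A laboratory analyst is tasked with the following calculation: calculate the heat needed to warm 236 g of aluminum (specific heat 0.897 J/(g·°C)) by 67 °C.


q = mcΔT = 236 × 0.897 × 67
= 14183.36 J

14183.36 J


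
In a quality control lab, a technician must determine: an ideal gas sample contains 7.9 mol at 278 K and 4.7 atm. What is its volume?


PV = nRT  (R = 0.08206 L·atm/(mol·K))
V = nRT/P = 7.9×0.08206×278/4.7
= 38.345 L

38.345 L


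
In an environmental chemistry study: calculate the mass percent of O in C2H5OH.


M(C2H5OH) = 2×12.01 + 6×1.008 + 1×16.0 = 46.068 g/mol
Mass of O = 1 × 16.0 = 16.00 g/mol
% O = 16.00/46.068 × 100 = 34.73%

34.73%


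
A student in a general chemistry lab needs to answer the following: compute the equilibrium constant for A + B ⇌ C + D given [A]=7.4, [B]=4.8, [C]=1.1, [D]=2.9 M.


Kc = [C][D]/([A][B])
= (1.1^1 × 2.9^1)/(7.4^1 × 4.8^1)
= 3.19/35.52
= 0.08981

0.08981


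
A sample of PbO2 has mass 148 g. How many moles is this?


M(PbO2) = 239.2 g/mol
n = mass/M = 148/239.2 = 0.6187 mol

0.6187 mol


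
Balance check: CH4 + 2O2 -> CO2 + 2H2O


Equation: CH4 + 2O2 -> CO2 + 2H2O
Check atoms: C: 1=1, H: 4=4, O: 4=4
Balanced

Yes, balanced


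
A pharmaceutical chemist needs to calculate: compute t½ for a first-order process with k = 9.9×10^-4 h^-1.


t½ = ln2/k = 0.693147/(9.9×10^-4 h^-1)
= 700.1 h

700.1 h


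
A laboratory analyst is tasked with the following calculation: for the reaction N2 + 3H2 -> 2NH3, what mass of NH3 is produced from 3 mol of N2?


Mole ratio NH3:N2 = 2:1
n(NH3) = 3 × 2/1 = 6.000 mol
mass = 6.000 × 17.03 = 102.18 g

102.18 g


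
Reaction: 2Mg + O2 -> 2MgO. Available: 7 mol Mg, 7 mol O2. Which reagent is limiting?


Mole ratio available / coefficient:
  Mg: 7/2 = 3.500
  O2: 7/1 = 7.000
Smaller ratio is limiting.

Mg


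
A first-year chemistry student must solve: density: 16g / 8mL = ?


ρ = mass/volume
= 16/8
= 2.0 g/mL

2.0 g/mL


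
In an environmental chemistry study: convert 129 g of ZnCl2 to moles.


M(ZnCl2) = 136.28 g/mol
n = mass/M = 129/136.28 = 0.9466 mol

0.9466 mol


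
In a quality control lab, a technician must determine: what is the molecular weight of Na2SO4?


M(Na2SO4) = 2×22.99 + 1×32.07 + 4×16.0
= 45.98 + 32.07 + 64.0
= 142.05 g/mol

142.05 g/mol


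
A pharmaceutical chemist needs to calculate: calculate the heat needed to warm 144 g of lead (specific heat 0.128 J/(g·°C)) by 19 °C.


q = mcΔT = 144 × 0.128 × 19
= 350.21 J

350.21 J


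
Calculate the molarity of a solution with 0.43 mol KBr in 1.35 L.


M = n/V = 0.43/1.35 = 0.319 mol/L

0.319 M


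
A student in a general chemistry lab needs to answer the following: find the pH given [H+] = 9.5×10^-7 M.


pH = -log10([H+]) = -log10(9.5×10^-7)
= 7 - log10(9.5)
= 7 - 0.98
= 6.02

6.02


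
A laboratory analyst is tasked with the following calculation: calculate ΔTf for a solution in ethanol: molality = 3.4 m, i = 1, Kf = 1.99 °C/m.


ΔTf = Kf × m × i
= 1.99 × 3.4 × 1
= 6.766 °C

6.766 °C


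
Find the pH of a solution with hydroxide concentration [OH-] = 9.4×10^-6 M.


pOH = -log10([OH-]) = -log10(9.4×10^-6)
= 6 - log10(9.4) = 5.03
pH = 14 - pOH = 14 - 5.03 = 8.97

8.97


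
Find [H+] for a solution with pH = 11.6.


[H+] = 10^(-pH) = 10^(-11.6)
= 2.51×10^-12 M

2.51×10^-12 M


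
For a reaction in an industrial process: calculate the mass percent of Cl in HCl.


M(HCl) = 1×1.008 + 1×35.45 = 36.458 g/mol
Mass of Cl = 1 × 35.45 = 35.45 g/mol
% Cl = 35.45/36.458 × 100 = 97.24%

97.24%


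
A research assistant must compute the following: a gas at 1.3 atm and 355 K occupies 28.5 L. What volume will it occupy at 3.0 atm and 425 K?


P1V1/T1 = P2V2/T2
V2 = P1V1T2/(T1P2)
= 1.3×28.5×425/(355×3.0)
= 14.785 L

14.785 L


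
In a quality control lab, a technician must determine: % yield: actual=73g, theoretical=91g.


% yield = actual/theoretical × 100
= 73/91 × 100
= 80.22%

80.22%


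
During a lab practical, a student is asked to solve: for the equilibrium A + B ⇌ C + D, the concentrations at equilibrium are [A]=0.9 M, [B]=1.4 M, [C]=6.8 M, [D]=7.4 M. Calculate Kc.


Kc = [C][D]/([A][B])
= (6.8^1 × 7.4^1)/(0.9^1 × 1.4^1)
= 50.32/1.26
= 39.94

39.94


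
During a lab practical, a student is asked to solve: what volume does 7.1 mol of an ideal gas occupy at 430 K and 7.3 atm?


PV = nRT  (R = 0.08206 L·atm/(mol·K))
V = nRT/P = 7.1×0.08206×430/7.3
= 34.319 L

34.319 L


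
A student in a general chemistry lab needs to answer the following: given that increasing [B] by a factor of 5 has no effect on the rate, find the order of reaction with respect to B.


rate ∝ [B]^n
rate ∝ [B]^0
Order in B: 0

0


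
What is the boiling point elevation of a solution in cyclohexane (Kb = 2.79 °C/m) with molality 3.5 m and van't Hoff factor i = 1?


ΔTb = Kb × m × i
= 2.79 × 3.5 × 1
= 9.765 °C

9.765 °C


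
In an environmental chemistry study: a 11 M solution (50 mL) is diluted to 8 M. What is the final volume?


C1V1 = C2V2
11 × 50 = 8 × V2
V2 = 550/8 = 68.75 mL

68.75 mL


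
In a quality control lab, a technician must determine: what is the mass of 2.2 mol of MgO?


M(MgO) = 40.31 g/mol
mass = n × M = 2.2 × 40.31 = 88.68 g

88.68 g


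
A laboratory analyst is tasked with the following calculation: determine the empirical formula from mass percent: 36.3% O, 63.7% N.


Assume 100 g sample. Moles of each element:
  O: 36.3/16.0 = 2.269 mol
  N: 63.7/14.01 = 4.547 mol
Divide by smallest (2.269):
  O: 2.269/2.269 = 1.0
  N: 4.547/2.269 = 2.0
Empirical formula: N2O

N2O


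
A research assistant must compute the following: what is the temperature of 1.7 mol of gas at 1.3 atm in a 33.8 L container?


PV = nRT  (R = 0.08206 L·atm/(mol·K))
T = PV/(nR) = 1.3×33.8/(1.7×0.08206)
= 43.94/0.139502
= 314.98 K

314.98 K


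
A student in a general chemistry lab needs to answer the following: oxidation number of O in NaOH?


O is usually -2
Oxidation number: -2

-2


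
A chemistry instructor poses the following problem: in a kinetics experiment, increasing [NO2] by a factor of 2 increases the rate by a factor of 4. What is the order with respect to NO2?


rate ∝ [NO2]^n
2^n = 4 → n = 2
Order in NO2: 2

2


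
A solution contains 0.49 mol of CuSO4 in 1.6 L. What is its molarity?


M = n/V = 0.49/1.6 = 0.306 mol/L

0.306 M


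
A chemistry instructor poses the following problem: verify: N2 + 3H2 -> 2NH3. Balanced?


Equation: N2 + 3H2 -> 2NH3
Check atoms: H: 6=6, N: 2=2
Balanced

Yes, balanced


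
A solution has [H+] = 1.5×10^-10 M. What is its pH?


pH = -log10([H+]) = -log10(1.5×10^-10)
= 10 - log10(1.5)
= 10 - 0.18
= 9.82

9.82


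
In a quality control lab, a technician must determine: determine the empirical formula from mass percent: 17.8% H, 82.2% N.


Assume 100 g sample. Moles of each element:
  H: 17.8/1.008 = 17.659 mol
  N: 82.2/14.01 = 5.867 mol
Divide by smallest (5.867):
  H: 17.659/5.867 = 3.01
  N: 5.867/5.867 = 1.0
Empirical formula: NH3

NH3


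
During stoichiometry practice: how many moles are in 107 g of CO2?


M(CO2) = 44.01 g/mol
n = mass/M = 107/44.01 = 2.4313 mol

2.4313 mol


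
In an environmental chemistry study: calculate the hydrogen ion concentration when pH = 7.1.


[H+] = 10^(-pH) = 10^(-7.1)
= 7.94×10^-8 M

7.94×10^-8 M


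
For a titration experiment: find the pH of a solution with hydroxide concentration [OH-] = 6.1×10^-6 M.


pOH = -log10([OH-]) = -log10(6.1×10^-6)
= 6 - log10(6.1) = 5.21
pH = 14 - pOH = 14 - 5.21 = 8.79

8.79


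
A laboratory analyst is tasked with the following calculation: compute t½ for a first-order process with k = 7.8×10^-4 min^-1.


t½ = ln2/k = 0.693147/(7.8×10^-4 min^-1)
= 888.7 min

888.7 min


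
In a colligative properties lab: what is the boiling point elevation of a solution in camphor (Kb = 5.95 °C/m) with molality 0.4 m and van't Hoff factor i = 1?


ΔTb = Kb × m × i
= 5.95 × 0.4 × 1
= 2.38 °C

2.38 °C


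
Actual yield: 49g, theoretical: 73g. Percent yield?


% yield = actual/theoretical × 100
= 49/73 × 100
= 67.12%

67.12%


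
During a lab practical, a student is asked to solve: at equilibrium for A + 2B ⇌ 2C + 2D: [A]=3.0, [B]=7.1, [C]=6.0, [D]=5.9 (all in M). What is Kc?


Kc = [C]^2[D]^2/([A][B]^2)
= (6.0^2 × 5.9^2)/(3.0^1 × 7.1^2)
= 1253.16/151.23
= 8.286

8.286


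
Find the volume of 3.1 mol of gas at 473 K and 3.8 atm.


PV = nRT  (R = 0.08206 L·atm/(mol·K))
V = nRT/P = 3.1×0.08206×473/3.8
= 31.664 L

31.664 L


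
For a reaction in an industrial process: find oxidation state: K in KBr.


Group 1 metal: +1
Oxidation number: +1

+1


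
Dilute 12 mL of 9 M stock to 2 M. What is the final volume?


C1V1 = C2V2
9 × 12 = 2 × V2
V2 = 108/2 = 54.0 mL

54.0 mL


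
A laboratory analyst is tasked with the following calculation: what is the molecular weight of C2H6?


M(C2H6) = 2×12.01 + 6×1.008
= 24.02 + 6.05
= 30.07 g/mol

30.07 g/mol


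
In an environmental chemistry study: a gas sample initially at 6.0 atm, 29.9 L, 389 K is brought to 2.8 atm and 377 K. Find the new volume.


P1V1/T1 = P2V2/T2
V2 = P1V1T2/(T1P2)
= 6.0×29.9×377/(389×2.8)
= 62.095 L

62.095 L


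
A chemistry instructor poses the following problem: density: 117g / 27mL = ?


ρ = mass/volume
= 117/27
= 4.333 g/mL

4.333 g/mL


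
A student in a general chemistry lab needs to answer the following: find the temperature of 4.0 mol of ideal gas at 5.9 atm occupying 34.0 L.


PV = nRT  (R = 0.08206 L·atm/(mol·K))
T = PV/(nR) = 5.9×34.0/(4.0×0.08206)
= 200.60/0.328240
= 611.14 K

611.14 K


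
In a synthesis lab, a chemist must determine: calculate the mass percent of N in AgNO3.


M(AgNO3) = 1×107.87 + 1×14.01 + 3×16.0 = 169.88 g/mol
Mass of N = 1 × 14.01 = 14.01 g/mol
% N = 14.01/169.88 × 100 = 8.25%

8.25%


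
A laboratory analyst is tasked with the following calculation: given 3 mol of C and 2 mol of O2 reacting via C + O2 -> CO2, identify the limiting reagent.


Mole ratio available / coefficient:
  C: 3/1 = 3.000
  O2: 2/1 = 2.000
Smaller ratio is limiting.

O2


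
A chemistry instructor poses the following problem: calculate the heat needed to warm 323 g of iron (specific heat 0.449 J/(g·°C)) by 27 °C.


q = mcΔT = 323 × 0.449 × 27
= 3915.73 J

3915.73 J


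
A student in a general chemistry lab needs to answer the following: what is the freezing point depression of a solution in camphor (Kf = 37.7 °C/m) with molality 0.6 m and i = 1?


ΔTf = Kf × m × i
= 37.7 × 0.6 × 1
= 22.62 °C

22.62 °C


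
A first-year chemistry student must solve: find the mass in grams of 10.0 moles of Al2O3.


M(Al2O3) = 101.96 g/mol
mass = n × M = 10.0 × 101.96 = 1019.60 g

1019.60 g


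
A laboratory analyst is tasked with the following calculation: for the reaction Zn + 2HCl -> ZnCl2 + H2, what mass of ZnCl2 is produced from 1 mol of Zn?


Mole ratio ZnCl2:Zn = 1:1
n(ZnCl2) = 1 × 1/1 = 1.000 mol
mass = 1.000 × 136.28 = 136.28 g

136.28 g


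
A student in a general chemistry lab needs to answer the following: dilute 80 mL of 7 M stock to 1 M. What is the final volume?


C1V1 = C2V2
7 × 80 = 1 × V2
V2 = 560/1 = 560.0 mL

560.0 mL


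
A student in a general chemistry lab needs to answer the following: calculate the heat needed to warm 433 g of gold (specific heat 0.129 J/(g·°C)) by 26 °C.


q = mcΔT = 433 × 0.129 × 26
= 1452.28 J

1452.28 J


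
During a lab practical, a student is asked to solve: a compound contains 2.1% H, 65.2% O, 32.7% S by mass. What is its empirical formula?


Assume 100 g sample. Moles of each element:
  H: 2.1/1.008 = 2.083 mol
  O: 65.2/16.0 = 4.075 mol
  S: 32.7/32.07 = 1.02 mol
Divide by smallest (1.02):
  H: 2.083/1.02 = 2.04
  O: 4.075/1.02 = 4.0
  S: 1.02/1.02 = 1.0
Empirical formula: H2SO4

H2SO4


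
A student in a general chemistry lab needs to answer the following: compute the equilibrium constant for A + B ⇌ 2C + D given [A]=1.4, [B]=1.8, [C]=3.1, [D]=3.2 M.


Kc = [C]^2[D]/([A][B])
= (3.1^2 × 3.2^1)/(1.4^1 × 1.8^1)
= 30.752/2.52
= 12.20

12.20


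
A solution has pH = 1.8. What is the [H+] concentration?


[H+] = 10^(-pH) = 10^(-1.8)
= 1.58×10^-2 M

1.58×10^-2 M


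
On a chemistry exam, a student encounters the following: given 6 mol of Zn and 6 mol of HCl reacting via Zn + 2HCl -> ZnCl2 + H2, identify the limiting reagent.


Mole ratio available / coefficient:
  Zn: 6/1 = 6.000
  HCl: 6/2 = 3.000
Smaller ratio is limiting.

HCl


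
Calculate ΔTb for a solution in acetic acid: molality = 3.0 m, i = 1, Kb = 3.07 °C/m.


ΔTb = Kb × m × i
= 3.07 × 3.0 × 1
= 9.21 °C

9.21 °C


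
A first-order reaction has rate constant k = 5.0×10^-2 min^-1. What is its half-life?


t½ = ln2/k = 0.693147/(5.0×10^-2 min^-1)
= 13.86 min

13.86 min


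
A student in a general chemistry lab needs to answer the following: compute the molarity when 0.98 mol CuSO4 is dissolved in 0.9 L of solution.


M = n/V = 0.98/0.9 = 1.089 mol/L

1.089 M


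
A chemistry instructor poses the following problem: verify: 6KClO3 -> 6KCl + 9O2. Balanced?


Equation: 6KClO3 -> 6KCl + 9O2
Check atoms: Cl: 6=6, K: 6=6, O: 18=18
Balanced

Yes, balanced


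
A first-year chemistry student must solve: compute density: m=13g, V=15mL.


ρ = mass/volume
= 13/15
= 0.867 g/mL

0.867 g/mL


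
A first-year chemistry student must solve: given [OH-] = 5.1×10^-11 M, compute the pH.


pOH = -log10([OH-]) = -log10(5.1×10^-11)
= 11 - log10(5.1) = 10.29
pH = 14 - pOH = 14 - 10.29 = 3.71

3.71


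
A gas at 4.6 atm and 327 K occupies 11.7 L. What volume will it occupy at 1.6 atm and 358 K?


P1V1/T1 = P2V2/T2
V2 = P1V1T2/(T1P2)
= 4.6×11.7×358/(327×1.6)
= 36.826 L

36.826 L


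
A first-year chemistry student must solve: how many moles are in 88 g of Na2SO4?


M(Na2SO4) = 142.05 g/mol
n = mass/M = 88/142.05 = 0.6195 mol

0.6195 mol


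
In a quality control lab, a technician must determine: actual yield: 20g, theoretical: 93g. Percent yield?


% yield = actual/theoretical × 100
= 20/93 × 100
= 21.51%

21.51%


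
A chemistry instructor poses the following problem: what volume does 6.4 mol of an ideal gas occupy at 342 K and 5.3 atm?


PV = nRT  (R = 0.08206 L·atm/(mol·K))
V = nRT/P = 6.4×0.08206×342/5.3
= 33.889 L

33.889 L


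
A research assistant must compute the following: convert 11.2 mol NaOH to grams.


M(NaOH) = 40.0 g/mol
mass = n × M = 11.2 × 40.0 = 448.00 g

448.00 g


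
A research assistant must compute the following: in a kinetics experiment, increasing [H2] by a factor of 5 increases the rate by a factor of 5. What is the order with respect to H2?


rate ∝ [H2]^n
5^n = 5 → n = 1
Order in H2: 1

1


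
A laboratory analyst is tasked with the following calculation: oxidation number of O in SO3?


O is usually -2
Oxidation number: -2

-2


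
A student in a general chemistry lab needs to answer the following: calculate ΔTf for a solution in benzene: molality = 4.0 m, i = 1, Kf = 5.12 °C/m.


ΔTf = Kf × m × i
= 5.12 × 4.0 × 1
= 20.48 °C

20.48 °C


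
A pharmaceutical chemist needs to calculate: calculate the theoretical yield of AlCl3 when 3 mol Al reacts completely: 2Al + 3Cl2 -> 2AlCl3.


Mole ratio AlCl3:Al = 2:2
n(AlCl3) = 3 × 2/2 = 3.000 mol
mass = 3.000 × 133.33 = 399.99 g

399.99 g


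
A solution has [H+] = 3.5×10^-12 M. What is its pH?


pH = -log10([H+]) = -log10(3.5×10^-12)
= 12 - log10(3.5)
= 12 - 0.54
= 11.46

11.46


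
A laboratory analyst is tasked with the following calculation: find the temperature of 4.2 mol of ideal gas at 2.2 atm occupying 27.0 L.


PV = nRT  (R = 0.08206 L·atm/(mol·K))
T = PV/(nR) = 2.2×27.0/(4.2×0.08206)
= 59.40/0.344652
= 172.35 K

172.35 K


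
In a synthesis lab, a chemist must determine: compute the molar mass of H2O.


M(H2O) = 2×1.008 + 1×16.0
= 2.02 + 16.0
= 18.02 g/mol

18.02 g/mol


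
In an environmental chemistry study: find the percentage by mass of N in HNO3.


M(HNO3) = 1×1.008 + 1×14.01 + 3×16.0 = 63.018 g/mol
Mass of N = 1 × 14.01 = 14.01 g/mol
% N = 14.01/63.018 × 100 = 22.23%

22.23%


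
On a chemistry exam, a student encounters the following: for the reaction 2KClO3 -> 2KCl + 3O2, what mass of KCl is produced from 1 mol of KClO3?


Mole ratio KCl:KClO3 = 2:2
n(KCl) = 1 × 2/2 = 1.000 mol
mass = 1.000 × 74.55 = 74.55 g

74.55 g


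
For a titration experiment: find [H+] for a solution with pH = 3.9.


[H+] = 10^(-pH) = 10^(-3.9)
= 1.26×10^-4 M

1.26×10^-4 M


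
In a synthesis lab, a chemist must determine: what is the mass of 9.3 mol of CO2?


M(CO2) = 44.01 g/mol
mass = n × M = 9.3 × 44.01 = 409.29 g

409.29 g


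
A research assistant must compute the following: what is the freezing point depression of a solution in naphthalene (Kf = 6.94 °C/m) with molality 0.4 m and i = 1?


ΔTf = Kf × m × i
= 6.94 × 0.4 × 1
= 2.776 °C

2.776 °C


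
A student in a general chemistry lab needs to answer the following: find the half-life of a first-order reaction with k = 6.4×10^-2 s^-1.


t½ = ln2/k = 0.693147/(6.4×10^-2 s^-1)
= 10.83 s

10.83 s


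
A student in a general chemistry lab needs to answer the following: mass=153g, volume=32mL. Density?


ρ = mass/volume
= 153/32
= 4.781 g/mL

4.781 g/mL


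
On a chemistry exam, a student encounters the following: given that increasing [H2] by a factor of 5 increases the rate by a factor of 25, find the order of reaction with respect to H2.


rate ∝ [H2]^n
5^n = 25 → n = 2
Order in H2: 2

2


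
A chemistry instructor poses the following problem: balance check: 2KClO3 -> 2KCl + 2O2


Equation: 2KClO3 -> 2KCl + 2O2
Check atoms: Cl: 2=2, K: 2=2, O: 6≠4
Not balanced

No, not balanced
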